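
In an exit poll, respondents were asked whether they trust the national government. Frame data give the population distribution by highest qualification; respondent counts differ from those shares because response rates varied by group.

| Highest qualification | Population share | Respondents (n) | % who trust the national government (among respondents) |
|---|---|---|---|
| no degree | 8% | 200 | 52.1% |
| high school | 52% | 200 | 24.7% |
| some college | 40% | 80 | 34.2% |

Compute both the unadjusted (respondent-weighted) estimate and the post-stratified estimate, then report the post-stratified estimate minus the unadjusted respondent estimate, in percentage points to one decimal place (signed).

Unadjusted (pooled respondent) estimate weights by respondent counts:
  (200/480)×52.1 + (200/480)×24.7 + (80/480)×34.2 = 37.7%
Post-stratified estimate weights by population shares:
  0.08×52.1 + 0.52×24.7 + 0.4×34.2 = 30.692%
Difference = 30.692 − 37.7 = -7.008 pp.

-7.0 percentage points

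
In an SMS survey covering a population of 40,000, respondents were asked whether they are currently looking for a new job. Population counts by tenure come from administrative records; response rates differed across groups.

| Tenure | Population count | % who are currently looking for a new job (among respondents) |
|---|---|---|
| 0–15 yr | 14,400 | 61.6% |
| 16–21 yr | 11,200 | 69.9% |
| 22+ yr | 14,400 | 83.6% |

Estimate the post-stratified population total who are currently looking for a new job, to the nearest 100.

Apply each group's respondent rate to its population count:
  0–15 yr: 14,400 × 61.6% = 8870.4
  16–21 yr: 11,200 × 69.9% = 7828.8
  22+ yr: 14,400 × 83.6% = 12038.4
Estimated total = 28737.6 → 28,700.

28,700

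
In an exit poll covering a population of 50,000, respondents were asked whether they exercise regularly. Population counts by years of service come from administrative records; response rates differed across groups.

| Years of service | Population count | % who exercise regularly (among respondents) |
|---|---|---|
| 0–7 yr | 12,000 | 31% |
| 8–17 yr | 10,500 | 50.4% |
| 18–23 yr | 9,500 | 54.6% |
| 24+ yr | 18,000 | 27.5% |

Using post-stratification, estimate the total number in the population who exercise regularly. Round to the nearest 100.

19,100

Each cell contributes its population count × the respondent rate:
  0–7 yr: 12,000 × 31% = 3720
  8–17 yr: 10,500 × 50.4% = 5292
  18–23 yr: 9,500 × 54.6% = 5187
  24+ yr: 18,000 × 27.5% = 4950
Estimated total = 19,149 → 19,100.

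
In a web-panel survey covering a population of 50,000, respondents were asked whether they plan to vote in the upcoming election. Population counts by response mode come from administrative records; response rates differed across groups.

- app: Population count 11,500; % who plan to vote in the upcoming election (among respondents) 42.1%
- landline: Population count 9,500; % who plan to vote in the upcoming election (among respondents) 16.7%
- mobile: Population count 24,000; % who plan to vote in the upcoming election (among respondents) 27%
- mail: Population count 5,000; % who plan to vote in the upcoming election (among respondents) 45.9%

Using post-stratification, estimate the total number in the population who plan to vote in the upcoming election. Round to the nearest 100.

15,200

Estimated count per cell = population count × respondent percentage:
  app: 11,500 × 42.1% = 4841.5
  landline: 9,500 × 16.7% = 1586.5
  mobile: 24,000 × 27% = 6480
  mail: 5,000 × 45.9% = 2295
Estimated total = 15,203 → 15,200.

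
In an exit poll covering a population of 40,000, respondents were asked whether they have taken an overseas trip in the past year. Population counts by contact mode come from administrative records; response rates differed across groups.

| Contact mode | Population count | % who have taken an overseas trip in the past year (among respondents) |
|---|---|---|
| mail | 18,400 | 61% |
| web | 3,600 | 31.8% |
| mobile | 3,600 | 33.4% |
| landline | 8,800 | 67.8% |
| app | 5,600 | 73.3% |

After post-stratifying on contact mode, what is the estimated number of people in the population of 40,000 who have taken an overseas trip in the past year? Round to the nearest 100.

Apply each group's respondent rate to its population count:
  mail: 18,400 × 61% = 11,224
  web: 3,600 × 31.8% = 1144.8
  mobile: 3,600 × 33.4% = 1202.4
  landline: 8,800 × 67.8% = 5966.4
  app: 5,600 × 73.3% = 4104.8
Estimated total = 23642.4 → 23,600.

23,600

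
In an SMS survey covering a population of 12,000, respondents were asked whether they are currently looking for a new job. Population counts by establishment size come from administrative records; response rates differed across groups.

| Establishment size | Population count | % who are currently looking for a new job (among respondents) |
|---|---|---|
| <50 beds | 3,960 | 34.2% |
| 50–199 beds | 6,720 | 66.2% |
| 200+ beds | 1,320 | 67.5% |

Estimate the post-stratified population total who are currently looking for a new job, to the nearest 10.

Apply each group's respondent rate to its population count:
  <50 beds: 3,960 × 34.2% = 1354.32
  50–199 beds: 6,720 × 66.2% = 4448.64
  200+ beds: 1,320 × 67.5% = 891
Estimated total = 6693.96 → 6,690.

6,690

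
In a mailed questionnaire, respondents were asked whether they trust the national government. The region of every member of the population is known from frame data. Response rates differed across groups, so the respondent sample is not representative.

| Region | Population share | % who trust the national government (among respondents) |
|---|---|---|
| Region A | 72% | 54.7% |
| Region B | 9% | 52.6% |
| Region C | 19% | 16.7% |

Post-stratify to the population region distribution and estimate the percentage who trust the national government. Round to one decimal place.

47.3%

Weight each group's respondent value by its population share:
  Region A: 0.72 × 54.7 = 39.384
  Region B: 0.09 × 52.6 = 4.734
  Region C: 0.19 × 16.7 = 3.173
Post-stratified estimate = 47.291 → 47.3%.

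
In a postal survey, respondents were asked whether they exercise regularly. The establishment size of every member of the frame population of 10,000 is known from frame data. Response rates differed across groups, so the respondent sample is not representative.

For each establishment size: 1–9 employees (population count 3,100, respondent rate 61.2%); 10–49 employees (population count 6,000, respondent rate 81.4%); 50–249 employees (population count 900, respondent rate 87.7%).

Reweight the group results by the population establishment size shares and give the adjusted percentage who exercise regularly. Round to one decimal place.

Post-stratification weights by population share, not respondent share:
  1–9 employees: (3,100/10,000) × 61.2 = 18.972
  10–49 employees: (6,000/10,000) × 81.4 = 48.84
  50–249 employees: (900/10,000) × 87.7 = 7.893
Post-stratified estimate = 75.705 → 75.7%.

75.7%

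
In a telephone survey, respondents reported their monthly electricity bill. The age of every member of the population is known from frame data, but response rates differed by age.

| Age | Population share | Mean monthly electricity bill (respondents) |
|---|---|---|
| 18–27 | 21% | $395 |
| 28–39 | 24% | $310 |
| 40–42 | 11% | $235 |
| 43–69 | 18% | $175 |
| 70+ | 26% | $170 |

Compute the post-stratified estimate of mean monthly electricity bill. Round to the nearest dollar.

$259

Each cell contributes population-share × respondent value:
  18–27: 0.21 × 395 = 82.95
  28–39: 0.24 × 310 = 74.4
  40–42: 0.11 × 235 = 25.85
  43–69: 0.18 × 175 = 31.5
  70+: 0.26 × 170 = 44.2
Post-stratified estimate = 258.9 → $259.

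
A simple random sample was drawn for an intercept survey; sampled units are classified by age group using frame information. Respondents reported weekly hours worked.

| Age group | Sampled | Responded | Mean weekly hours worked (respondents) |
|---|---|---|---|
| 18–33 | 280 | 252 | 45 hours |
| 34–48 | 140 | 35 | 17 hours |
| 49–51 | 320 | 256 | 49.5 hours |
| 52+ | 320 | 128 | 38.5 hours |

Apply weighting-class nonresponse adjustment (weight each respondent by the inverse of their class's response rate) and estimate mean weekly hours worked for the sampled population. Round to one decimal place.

40.7

Response rates by class: 18–33 252/280 = 90%, 34–48 35/140 = 25%, 49–51 256/320 = 80%, 52+ 128/320 = 40%.
With weight = n_sampled/n_responded per class, the weighted class total is n_sampled:
  18–33: 280 × 45 = 12,600
  34–48: 140 × 17 = 2380
  49–51: 320 × 49.5 = 15,840
  52+: 320 × 38.5 = 12,320
Adjusted estimate = 43,140 / 1,060 = 40.6981 → 40.7.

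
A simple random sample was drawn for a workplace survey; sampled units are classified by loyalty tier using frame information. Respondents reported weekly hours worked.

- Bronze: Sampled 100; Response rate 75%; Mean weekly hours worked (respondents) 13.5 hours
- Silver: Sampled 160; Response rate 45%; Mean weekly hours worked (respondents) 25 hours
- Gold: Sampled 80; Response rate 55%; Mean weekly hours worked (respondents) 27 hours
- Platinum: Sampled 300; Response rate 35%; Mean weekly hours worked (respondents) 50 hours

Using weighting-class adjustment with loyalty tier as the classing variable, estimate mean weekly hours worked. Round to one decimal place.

35.2

Each respondent's weight = sampled/responded in their class; summing within a class gives n_sampled, so:
  Bronze: 100 × 13.5 = 1350
  Silver: 160 × 25 = 4000
  Gold: 80 × 27 = 2160
  Platinum: 300 × 50 = 15,000
Adjusted estimate = 22,510 / 640 = 35.1719 → 35.2.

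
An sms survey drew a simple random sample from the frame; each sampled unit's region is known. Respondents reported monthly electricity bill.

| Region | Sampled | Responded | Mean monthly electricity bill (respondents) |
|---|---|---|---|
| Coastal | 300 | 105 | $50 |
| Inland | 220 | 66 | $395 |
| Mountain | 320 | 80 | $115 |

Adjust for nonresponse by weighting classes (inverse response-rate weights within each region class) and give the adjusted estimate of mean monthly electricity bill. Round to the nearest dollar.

Response rates by class: Coastal 105/300 = 35%, Inland 66/220 = 30%, Mountain 80/320 = 25%.
With weight = n_sampled/n_responded per class, the weighted class total is n_sampled:
  Coastal: 300 × 50 = 15,000
  Inland: 220 × 395 = 86,900
  Mountain: 320 × 115 = 36,800
Adjusted estimate = 138,700 / 840 = 165.119 → $165.

$165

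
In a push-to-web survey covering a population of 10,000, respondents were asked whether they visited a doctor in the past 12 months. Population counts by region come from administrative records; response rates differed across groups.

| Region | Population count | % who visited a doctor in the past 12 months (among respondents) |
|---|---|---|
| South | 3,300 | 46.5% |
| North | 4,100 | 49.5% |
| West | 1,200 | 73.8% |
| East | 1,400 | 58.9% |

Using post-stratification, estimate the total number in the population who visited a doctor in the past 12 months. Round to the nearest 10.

Estimated count per cell = population count × respondent percentage:
  South: 3,300 × 46.5% = 1534.5
  North: 4,100 × 49.5% = 2029.5
  West: 1,200 × 73.8% = 885.6
  East: 1,400 × 58.9% = 824.6
Estimated total = 5274.2 → 5,270.

5,270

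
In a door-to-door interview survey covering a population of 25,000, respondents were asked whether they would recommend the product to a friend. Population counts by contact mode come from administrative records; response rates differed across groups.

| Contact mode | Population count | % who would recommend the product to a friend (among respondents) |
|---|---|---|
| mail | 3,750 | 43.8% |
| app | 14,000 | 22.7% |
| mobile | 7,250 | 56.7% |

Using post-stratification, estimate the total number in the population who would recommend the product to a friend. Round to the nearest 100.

Each cell contributes its population count × the respondent rate:
  mail: 3,750 × 43.8% = 1642.5
  app: 14,000 × 22.7% = 3178
  mobile: 7,250 × 56.7% = 4110.75
Estimated total = 8931.25 → 8,900.

8,900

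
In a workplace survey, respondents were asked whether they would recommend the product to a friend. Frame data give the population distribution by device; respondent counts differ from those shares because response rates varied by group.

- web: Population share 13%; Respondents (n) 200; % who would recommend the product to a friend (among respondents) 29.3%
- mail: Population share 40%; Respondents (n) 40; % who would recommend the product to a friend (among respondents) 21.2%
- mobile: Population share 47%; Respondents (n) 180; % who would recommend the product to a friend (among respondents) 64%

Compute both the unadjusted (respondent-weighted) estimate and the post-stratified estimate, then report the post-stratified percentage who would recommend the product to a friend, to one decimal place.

Naive respondent-only estimate (weights = respondent counts):
  (200/420)×29.3 + (40/420)×21.2 + (180/420)×64 = 43.4%
Reweighting by population device shares:
  0.13×29.3 + 0.4×21.2 + 0.47×64 = 42.369%

42.4%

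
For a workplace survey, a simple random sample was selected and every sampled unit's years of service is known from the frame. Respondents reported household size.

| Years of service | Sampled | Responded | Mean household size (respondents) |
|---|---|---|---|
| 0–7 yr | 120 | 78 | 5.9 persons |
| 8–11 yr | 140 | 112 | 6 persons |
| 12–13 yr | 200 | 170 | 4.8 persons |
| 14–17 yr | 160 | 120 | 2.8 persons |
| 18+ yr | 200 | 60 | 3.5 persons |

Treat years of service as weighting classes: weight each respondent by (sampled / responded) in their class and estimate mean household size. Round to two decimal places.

Response rates by class: 0–7 yr 78/120 = 65%, 8–11 yr 112/140 = 80%, 12–13 yr 170/200 = 85%, 14–17 yr 120/160 = 75%, 18+ yr 60/200 = 30%.
With weight = n_sampled/n_responded per class, the weighted class total is n_sampled:
  0–7 yr: 120 × 5.9 = 708
  8–11 yr: 140 × 6 = 840
  12–13 yr: 200 × 4.8 = 960
  14–17 yr: 160 × 2.8 = 448
  18+ yr: 200 × 3.5 = 700
Adjusted estimate = 3656 / 820 = 4.45854 → 4.46.

4.46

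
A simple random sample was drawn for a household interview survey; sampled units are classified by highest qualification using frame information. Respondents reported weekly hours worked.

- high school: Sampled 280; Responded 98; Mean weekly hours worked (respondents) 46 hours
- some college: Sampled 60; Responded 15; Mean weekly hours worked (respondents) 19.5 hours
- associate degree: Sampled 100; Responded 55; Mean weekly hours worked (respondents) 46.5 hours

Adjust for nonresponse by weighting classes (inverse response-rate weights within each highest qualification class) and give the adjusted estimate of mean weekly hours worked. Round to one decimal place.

42.5

Class response rates: high school 98/280 = 35%, some college 15/60 = 25%, associate degree 55/100 = 55%.
Inverse-response-rate weighting restores each class to its sampled count, so class totals weight by n_sampled:
  high school: 280 × 46 = 12,880
  some college: 60 × 19.5 = 1170
  associate degree: 100 × 46.5 = 4650
Adjusted estimate = 18,700 / 440 = 42.5 → 42.5.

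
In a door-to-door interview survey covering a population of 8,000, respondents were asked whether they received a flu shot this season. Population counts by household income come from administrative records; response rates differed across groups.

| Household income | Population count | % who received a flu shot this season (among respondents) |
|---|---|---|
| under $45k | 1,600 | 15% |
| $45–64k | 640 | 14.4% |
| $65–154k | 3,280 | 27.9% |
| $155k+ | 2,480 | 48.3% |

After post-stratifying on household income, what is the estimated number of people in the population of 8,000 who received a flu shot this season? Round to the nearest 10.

2,450

Each cell contributes its population count × the respondent rate:
  under $45k: 1,600 × 15% = 240
  $45–64k: 640 × 14.4% = 92.16
  $65–154k: 3,280 × 27.9% = 915.12
  $155k+: 2,480 × 48.3% = 1197.84
Estimated total = 2445.12 → 2,450.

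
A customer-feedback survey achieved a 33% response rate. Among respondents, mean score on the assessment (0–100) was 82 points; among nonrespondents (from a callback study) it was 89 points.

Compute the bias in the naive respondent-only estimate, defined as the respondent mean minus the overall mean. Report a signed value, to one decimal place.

-4.7

Nonresponse fraction = 1 − 0.33 = 0.67.
Bias = (nonresponse fraction) × (respondent mean − nonrespondent mean)
     = 0.67 × (82 − 89) = 0.67 × -7 = -4.69.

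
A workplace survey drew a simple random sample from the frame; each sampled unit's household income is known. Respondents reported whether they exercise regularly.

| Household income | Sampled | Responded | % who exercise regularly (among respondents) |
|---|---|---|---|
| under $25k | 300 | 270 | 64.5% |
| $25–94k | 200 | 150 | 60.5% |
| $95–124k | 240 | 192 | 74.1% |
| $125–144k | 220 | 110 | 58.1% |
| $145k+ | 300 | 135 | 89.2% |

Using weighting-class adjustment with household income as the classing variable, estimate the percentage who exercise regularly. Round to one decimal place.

Class response rates: under $25k 270/300 = 90%, $25–94k 150/200 = 75%, $95–124k 192/240 = 80%, $125–144k 110/220 = 50%, $145k+ 135/300 = 45%.
Each respondent's weight = sampled/responded in their class; summing within a class gives n_sampled, so:
  under $25k: 300 × 64.5 = 19,350
  $25–94k: 200 × 60.5 = 12,100
  $95–124k: 240 × 74.1 = 17,784
  $125–144k: 220 × 58.1 = 12,782
  $145k+: 300 × 89.2 = 26,760
Adjusted estimate = 88,776 / 1,260 = 70.4571 → 70.5%.

70.5%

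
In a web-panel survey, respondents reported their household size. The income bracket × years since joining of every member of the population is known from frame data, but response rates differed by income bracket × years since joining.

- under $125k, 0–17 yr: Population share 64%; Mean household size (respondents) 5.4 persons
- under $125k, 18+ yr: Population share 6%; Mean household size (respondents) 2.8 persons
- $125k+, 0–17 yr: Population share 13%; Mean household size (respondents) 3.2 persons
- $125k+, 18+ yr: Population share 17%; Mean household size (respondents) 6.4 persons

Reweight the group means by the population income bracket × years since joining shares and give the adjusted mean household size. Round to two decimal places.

Each cell contributes population-share × respondent value:
  under $125k, 0–17 yr: 0.64 × 5.4 = 3.456
  under $125k, 18+ yr: 0.06 × 2.8 = 0.168
  $125k+, 0–17 yr: 0.13 × 3.2 = 0.416
  $125k+, 18+ yr: 0.17 × 6.4 = 1.088
Post-stratified estimate = 5.128 → 5.13.

5.13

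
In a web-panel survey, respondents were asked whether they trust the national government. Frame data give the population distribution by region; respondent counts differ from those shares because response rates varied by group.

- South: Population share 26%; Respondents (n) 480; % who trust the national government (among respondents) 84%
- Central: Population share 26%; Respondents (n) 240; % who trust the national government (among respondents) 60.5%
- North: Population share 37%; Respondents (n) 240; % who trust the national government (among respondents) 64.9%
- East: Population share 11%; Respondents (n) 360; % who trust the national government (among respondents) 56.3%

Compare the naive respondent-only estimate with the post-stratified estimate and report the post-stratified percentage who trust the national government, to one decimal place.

67.8%

Unadjusted (pooled respondent) estimate weights by respondent counts:
  (480/1320)×84 + (240/1320)×60.5 + (240/1320)×64.9 + (360/1320)×56.3 = 68.7%
Post-stratifying to population shares instead:
  0.26×84 + 0.26×60.5 + 0.37×64.9 + 0.11×56.3 = 67.776%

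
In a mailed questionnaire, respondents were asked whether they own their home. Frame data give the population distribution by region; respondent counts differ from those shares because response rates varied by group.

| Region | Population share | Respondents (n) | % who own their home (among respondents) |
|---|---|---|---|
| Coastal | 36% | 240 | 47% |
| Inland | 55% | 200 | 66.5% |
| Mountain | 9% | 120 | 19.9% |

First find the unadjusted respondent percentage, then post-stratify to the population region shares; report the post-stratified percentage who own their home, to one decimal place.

55.3%

Unadjusted (pooled respondent) estimate weights by respondent counts:
  (240/560)×47 + (200/560)×66.5 + (120/560)×19.9 = 48.1571%
Post-stratifying to population shares instead:
  0.36×47 + 0.55×66.5 + 0.09×19.9 = 55.286%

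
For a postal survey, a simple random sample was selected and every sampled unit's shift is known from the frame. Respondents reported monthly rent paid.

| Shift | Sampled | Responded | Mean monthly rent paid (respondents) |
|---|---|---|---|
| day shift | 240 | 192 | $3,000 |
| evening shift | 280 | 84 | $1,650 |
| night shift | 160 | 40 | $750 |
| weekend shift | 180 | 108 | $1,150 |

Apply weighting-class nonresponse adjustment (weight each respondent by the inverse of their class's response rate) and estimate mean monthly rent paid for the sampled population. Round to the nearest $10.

Response rates by class: day shift 192/240 = 80%, evening shift 84/280 = 30%, night shift 40/160 = 25%, weekend shift 108/180 = 60%.
Inverse-response-rate weighting restores each class to its sampled count, so class totals weight by n_sampled:
  day shift: 240 × 3000 = 720,000
  evening shift: 280 × 1650 = 462,000
  night shift: 160 × 750 = 120,000
  weekend shift: 180 × 1150 = 207,000
Adjusted estimate = 1,509,000 / 860 = 1754.65 → $1,750.

$1,750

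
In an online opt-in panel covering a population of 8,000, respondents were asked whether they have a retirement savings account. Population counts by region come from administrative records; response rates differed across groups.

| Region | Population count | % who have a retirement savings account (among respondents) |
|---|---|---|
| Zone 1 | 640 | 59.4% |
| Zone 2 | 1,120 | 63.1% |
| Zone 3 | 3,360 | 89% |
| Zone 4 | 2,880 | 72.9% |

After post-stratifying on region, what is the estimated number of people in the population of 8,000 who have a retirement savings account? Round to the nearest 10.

6,180

Each cell contributes its population count × the respondent rate:
  Zone 1: 640 × 59.4% = 380.16
  Zone 2: 1,120 × 63.1% = 706.72
  Zone 3: 3,360 × 89% = 2990.4
  Zone 4: 2,880 × 72.9% = 2099.52
Estimated total = 6176.8 → 6,180.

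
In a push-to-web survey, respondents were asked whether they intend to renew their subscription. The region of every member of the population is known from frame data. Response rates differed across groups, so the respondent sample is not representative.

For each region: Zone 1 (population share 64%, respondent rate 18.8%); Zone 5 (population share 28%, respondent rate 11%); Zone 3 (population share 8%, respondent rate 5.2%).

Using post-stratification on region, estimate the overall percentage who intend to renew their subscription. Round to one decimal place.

Reweight to the known region distribution:
  Zone 1: 0.64 × 18.8 = 12.032
  Zone 5: 0.28 × 11 = 3.08
  Zone 3: 0.08 × 5.2 = 0.416
Post-stratified estimate = 15.528 → 15.5%.

15.5%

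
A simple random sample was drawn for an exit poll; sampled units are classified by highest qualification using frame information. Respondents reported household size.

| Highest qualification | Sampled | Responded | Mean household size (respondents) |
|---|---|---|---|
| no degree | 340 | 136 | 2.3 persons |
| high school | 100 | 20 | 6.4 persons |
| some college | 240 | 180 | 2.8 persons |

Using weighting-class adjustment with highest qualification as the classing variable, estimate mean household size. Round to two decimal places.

Class response rates: no degree 136/340 = 40%, high school 20/100 = 20%, some college 180/240 = 75%.
Each respondent's weight = sampled/responded in their class; summing within a class gives n_sampled, so:
  no degree: 340 × 2.3 = 782
  high school: 100 × 6.4 = 640
  some college: 240 × 2.8 = 672
Adjusted estimate = 2094 / 680 = 3.07941 → 3.08.

3.08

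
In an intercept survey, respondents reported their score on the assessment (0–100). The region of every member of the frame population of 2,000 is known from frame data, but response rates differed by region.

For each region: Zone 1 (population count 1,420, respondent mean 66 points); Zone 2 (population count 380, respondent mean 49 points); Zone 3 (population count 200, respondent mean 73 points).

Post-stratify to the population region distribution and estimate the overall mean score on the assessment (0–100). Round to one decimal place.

Reweight to the known region distribution:
  Zone 1: (1,420/2,000) × 66 = 46.86
  Zone 2: (380/2,000) × 49 = 9.31
  Zone 3: (200/2,000) × 73 = 7.3
Post-stratified estimate = 63.47 → 63.5.

63.5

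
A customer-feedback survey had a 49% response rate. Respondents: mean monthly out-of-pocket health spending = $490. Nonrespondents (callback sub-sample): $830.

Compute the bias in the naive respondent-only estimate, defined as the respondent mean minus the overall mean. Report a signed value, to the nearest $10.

Nonresponse fraction = 1 − 0.49 = 0.51.
Bias = (nonresponse fraction) × (respondent mean − nonrespondent mean)
     = 0.51 × (490 − 830) = 0.51 × -340 = -173.4.

-$170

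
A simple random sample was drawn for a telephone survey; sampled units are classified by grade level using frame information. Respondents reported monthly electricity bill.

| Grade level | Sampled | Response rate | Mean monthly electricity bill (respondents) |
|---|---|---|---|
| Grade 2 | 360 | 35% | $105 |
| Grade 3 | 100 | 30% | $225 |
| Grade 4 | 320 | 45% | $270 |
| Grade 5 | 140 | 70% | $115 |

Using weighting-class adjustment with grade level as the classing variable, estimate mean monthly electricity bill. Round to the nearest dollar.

Weighting each respondent by the inverse class response rate inflates each class back to its sampled size, so the class weight is n_sampled:
  Grade 2: 360 × 105 = 37,800
  Grade 3: 100 × 225 = 22,500
  Grade 4: 320 × 270 = 86,400
  Grade 5: 140 × 115 = 16,100
Adjusted estimate = 162,800 / 920 = 176.957 → $177.

$177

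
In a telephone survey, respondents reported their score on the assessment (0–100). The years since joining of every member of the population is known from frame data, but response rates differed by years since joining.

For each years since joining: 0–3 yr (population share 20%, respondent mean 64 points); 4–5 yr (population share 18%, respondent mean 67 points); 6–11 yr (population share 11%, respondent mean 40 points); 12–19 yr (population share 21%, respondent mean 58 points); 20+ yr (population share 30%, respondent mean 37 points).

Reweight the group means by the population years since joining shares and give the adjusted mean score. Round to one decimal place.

52.5

Reweight to the known years since joining distribution:
  0–3 yr: 0.2 × 64 = 12.8
  4–5 yr: 0.18 × 67 = 12.06
  6–11 yr: 0.11 × 40 = 4.4
  12–19 yr: 0.21 × 58 = 12.18
  20+ yr: 0.3 × 37 = 11.1
Post-stratified estimate = 52.54 → 52.5.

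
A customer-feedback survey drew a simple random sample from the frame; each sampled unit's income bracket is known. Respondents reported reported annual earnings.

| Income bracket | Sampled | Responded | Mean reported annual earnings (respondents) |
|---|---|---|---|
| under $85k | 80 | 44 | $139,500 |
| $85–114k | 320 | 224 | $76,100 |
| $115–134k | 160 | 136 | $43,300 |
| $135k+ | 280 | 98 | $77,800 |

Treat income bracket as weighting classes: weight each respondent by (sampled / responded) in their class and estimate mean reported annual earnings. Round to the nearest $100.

Class response rates: under $85k 44/80 = 55%, $85–114k 224/320 = 70%, $115–134k 136/160 = 85%, $135k+ 98/280 = 35%.
With weight = n_sampled/n_responded per class, the weighted class total is n_sampled:
  under $85k: 80 × 139,500 = 11,160,000
  $85–114k: 320 × 76,100 = 24,352,000
  $115–134k: 160 × 43,300 = 6,928,000
  $135k+: 280 × 77,800 = 21,784,000
Adjusted estimate = 64,224,000 / 840 = 76457.1 → $76,500.

$76,500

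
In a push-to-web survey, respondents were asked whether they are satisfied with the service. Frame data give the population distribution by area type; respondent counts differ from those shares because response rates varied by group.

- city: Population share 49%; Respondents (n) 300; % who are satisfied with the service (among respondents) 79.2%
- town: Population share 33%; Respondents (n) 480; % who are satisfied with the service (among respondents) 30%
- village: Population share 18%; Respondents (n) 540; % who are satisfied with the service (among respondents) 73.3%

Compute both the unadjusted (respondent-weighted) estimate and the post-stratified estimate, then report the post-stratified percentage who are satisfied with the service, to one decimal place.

61.9%

Without adjustment, the pooled respondent share is:
  (300/1320)×79.2 + (480/1320)×30 + (540/1320)×73.3 = 58.8955%
Post-stratifying to population shares instead:
  0.49×79.2 + 0.33×30 + 0.18×73.3 = 61.902%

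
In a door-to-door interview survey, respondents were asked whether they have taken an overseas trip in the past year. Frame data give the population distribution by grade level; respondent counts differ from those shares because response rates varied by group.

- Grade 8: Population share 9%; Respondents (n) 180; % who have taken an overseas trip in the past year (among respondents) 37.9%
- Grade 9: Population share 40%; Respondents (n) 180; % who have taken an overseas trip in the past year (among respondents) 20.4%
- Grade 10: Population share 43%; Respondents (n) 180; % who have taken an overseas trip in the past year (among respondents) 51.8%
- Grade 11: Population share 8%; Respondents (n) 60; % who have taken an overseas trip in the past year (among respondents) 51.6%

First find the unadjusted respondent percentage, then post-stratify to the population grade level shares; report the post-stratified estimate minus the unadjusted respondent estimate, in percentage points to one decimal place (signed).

-0.2 percentage points

Without adjustment, the pooled respondent share is:
  (180/600)×37.9 + (180/600)×20.4 + (180/600)×51.8 + (60/600)×51.6 = 38.19%
Post-stratified estimate weights by population shares:
  0.09×37.9 + 0.4×20.4 + 0.43×51.8 + 0.08×51.6 = 37.973%
Difference = 37.973 − 38.19 = -0.217 pp.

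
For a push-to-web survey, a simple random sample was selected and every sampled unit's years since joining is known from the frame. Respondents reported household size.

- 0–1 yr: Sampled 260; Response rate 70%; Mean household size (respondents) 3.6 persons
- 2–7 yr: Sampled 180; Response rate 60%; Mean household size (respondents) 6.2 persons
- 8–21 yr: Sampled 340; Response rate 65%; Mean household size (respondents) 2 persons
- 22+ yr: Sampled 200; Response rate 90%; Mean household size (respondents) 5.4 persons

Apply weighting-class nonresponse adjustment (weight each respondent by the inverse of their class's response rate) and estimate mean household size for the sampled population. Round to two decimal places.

3.89

Weighting each respondent by the inverse class response rate inflates each class back to its sampled size, so the class weight is n_sampled:
  0–1 yr: 260 × 3.6 = 936
  2–7 yr: 180 × 6.2 = 1116
  8–21 yr: 340 × 2 = 680
  22+ yr: 200 × 5.4 = 1080
Adjusted estimate = 3812 / 980 = 3.8898 → 3.89.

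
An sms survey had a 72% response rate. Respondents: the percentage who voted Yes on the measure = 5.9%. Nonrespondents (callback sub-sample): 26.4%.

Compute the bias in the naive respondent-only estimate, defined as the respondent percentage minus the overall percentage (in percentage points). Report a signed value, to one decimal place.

-5.7 percentage points

Nonresponse fraction = 1 − 0.72 = 0.28.
Bias = (nonresponse fraction) × (respondent percentage − nonrespondent percentage)
     = 0.28 × (5.9 − 26.4) = 0.28 × -20.5 = -5.74.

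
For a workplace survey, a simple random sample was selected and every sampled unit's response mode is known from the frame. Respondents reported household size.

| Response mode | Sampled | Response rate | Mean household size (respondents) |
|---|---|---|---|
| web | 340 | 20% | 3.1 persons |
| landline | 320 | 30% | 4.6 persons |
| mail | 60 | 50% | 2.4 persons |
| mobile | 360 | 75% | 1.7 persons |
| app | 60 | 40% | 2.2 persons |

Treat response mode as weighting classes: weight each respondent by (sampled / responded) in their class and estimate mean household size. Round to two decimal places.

2.99

With weight = n_sampled/n_responded per class, the weighted class total is n_sampled:
  web: 340 × 3.1 = 1054
  landline: 320 × 4.6 = 1472
  mail: 60 × 2.4 = 144
  mobile: 360 × 1.7 = 612
  app: 60 × 2.2 = 132
Adjusted estimate = 3414 / 1,140 = 2.99474 → 2.99.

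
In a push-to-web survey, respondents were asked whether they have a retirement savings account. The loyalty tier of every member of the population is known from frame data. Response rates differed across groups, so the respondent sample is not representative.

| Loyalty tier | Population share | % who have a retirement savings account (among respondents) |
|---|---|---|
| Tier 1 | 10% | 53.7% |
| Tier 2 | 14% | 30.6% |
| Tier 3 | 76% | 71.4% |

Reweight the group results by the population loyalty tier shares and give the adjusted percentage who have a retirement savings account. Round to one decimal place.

Each cell contributes population-share × respondent value:
  Tier 1: 0.1 × 53.7 = 5.37
  Tier 2: 0.14 × 30.6 = 4.284
  Tier 3: 0.76 × 71.4 = 54.264
Post-stratified estimate = 63.918 → 63.9%.

63.9%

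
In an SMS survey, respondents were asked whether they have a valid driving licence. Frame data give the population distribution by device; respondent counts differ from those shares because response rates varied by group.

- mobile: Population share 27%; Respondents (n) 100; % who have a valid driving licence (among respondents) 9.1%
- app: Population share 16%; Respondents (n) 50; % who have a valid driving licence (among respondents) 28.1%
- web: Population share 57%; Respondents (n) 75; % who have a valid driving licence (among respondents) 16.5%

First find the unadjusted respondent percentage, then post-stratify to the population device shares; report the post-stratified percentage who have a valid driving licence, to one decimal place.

Without adjustment, the pooled respondent share is:
  (100/225)×9.1 + (50/225)×28.1 + (75/225)×16.5 = 15.7889%
Post-stratifying to population shares instead:
  0.27×9.1 + 0.16×28.1 + 0.57×16.5 = 16.358%

16.4%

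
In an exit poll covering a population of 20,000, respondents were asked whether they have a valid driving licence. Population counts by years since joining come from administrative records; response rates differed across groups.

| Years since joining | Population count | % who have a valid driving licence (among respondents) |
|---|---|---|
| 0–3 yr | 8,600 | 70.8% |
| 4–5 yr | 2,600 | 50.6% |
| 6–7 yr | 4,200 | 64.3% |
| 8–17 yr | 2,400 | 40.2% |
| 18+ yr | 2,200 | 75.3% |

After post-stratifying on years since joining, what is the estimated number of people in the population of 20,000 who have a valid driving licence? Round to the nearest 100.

Estimated count per cell = population count × respondent percentage:
  0–3 yr: 8,600 × 70.8% = 6088.8
  4–5 yr: 2,600 × 50.6% = 1315.6
  6–7 yr: 4,200 × 64.3% = 2700.6
  8–17 yr: 2,400 × 40.2% = 964.8
  18+ yr: 2,200 × 75.3% = 1656.6
Estimated total = 12726.4 → 12,700.

12,700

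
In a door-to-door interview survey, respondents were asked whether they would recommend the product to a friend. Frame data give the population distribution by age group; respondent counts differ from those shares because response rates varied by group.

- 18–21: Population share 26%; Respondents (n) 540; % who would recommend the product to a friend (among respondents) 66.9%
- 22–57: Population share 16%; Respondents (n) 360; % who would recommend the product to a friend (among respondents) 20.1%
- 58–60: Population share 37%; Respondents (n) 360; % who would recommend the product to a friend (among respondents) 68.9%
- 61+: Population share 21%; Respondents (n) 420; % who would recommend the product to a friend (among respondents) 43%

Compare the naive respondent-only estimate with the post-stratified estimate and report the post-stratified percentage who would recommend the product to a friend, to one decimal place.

Without adjustment, the pooled respondent share is:
  (540/1680)×66.9 + (360/1680)×20.1 + (360/1680)×68.9 + (420/1680)×43 = 51.325%
Post-stratified estimate weights by population shares:
  0.26×66.9 + 0.16×20.1 + 0.37×68.9 + 0.21×43 = 55.133%

55.1%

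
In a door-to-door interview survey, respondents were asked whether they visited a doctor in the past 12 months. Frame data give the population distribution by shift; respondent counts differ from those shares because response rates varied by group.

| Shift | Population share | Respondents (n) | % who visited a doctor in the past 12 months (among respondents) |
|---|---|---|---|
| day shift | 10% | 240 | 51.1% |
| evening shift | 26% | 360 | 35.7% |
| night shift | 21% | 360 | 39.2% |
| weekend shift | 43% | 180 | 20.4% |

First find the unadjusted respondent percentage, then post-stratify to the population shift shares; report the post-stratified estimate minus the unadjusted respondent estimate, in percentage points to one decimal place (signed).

Unadjusted (pooled respondent) estimate weights by respondent counts:
  (240/1140)×51.1 + (360/1140)×35.7 + (360/1140)×39.2 + (180/1140)×20.4 = 37.6316%
Post-stratified estimate weights by population shares:
  0.1×51.1 + 0.26×35.7 + 0.21×39.2 + 0.43×20.4 = 31.396%
Difference = 31.396 − 37.6316 = -6.2356 pp.

-6.2 percentage points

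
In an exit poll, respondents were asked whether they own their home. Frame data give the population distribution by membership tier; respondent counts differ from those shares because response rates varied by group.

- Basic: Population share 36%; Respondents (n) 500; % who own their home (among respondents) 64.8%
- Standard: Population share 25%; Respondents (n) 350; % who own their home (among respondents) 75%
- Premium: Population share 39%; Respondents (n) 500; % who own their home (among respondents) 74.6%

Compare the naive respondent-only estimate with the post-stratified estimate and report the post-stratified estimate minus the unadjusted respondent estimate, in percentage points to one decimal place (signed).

Unadjusted (pooled respondent) estimate weights by respondent counts:
  (500/1350)×64.8 + (350/1350)×75 + (500/1350)×74.6 = 71.0741%
Post-stratified estimate weights by population shares:
  0.36×64.8 + 0.25×75 + 0.39×74.6 = 71.172%
Difference = 71.172 − 71.0741 = 0.0979 pp.

+0.1 percentage points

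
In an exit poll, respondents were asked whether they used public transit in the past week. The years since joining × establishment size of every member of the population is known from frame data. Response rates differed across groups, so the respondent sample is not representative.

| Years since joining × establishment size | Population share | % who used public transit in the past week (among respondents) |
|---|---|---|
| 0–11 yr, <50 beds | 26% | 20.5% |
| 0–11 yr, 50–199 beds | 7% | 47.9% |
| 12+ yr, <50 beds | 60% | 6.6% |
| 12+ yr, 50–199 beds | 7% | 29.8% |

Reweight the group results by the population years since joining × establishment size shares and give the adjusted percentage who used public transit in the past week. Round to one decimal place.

14.7%

Reweight to the known years since joining × establishment size distribution:
  0–11 yr, <50 beds: 0.26 × 20.5 = 5.33
  0–11 yr, 50–199 beds: 0.07 × 47.9 = 3.353
  12+ yr, <50 beds: 0.6 × 6.6 = 3.96
  12+ yr, 50–199 beds: 0.07 × 29.8 = 2.086
Post-stratified estimate = 14.729 → 14.7%.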